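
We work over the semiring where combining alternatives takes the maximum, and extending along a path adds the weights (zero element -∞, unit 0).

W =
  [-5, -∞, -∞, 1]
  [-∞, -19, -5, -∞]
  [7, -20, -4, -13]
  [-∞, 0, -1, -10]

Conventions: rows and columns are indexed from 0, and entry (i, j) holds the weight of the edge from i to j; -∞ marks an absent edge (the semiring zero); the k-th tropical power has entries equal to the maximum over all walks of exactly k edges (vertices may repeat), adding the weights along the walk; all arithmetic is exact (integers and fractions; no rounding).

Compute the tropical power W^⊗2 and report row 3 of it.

W^⊗2:
  [-10, 1, 0, -4]
  [2, -25, -9, -18]
  [3, -13, -8, 8]
  [6, -10, -5, -14]
Answer: row 3 of W^⊗2 = [6, -10, -5, -14]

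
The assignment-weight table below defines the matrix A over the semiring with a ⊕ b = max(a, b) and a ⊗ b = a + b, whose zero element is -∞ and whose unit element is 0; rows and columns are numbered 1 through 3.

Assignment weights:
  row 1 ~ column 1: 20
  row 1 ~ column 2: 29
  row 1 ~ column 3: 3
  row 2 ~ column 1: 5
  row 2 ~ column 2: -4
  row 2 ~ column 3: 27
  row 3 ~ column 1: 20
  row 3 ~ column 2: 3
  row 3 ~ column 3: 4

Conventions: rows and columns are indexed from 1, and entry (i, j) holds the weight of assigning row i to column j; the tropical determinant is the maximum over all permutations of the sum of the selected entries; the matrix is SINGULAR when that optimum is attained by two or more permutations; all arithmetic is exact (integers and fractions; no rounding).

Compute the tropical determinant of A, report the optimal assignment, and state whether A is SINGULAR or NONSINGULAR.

σ = (1, 2, 3): 20 + (-4) + 4 = 20
σ = (1, 3, 2): 20 + 27 + 3 = 50
σ = (2, 1, 3): 29 + 5 + 4 = 38
σ = (2, 3, 1): 29 + 27 + 20 = 76
σ = (3, 1, 2): 3 + 5 + 3 = 11
σ = (3, 2, 1): 3 + (-4) + 20 = 19
Optimal value attained by: σ = (2, 3, 1).
Answer: det⊕(A) = 76; verdict: NONSINGULAR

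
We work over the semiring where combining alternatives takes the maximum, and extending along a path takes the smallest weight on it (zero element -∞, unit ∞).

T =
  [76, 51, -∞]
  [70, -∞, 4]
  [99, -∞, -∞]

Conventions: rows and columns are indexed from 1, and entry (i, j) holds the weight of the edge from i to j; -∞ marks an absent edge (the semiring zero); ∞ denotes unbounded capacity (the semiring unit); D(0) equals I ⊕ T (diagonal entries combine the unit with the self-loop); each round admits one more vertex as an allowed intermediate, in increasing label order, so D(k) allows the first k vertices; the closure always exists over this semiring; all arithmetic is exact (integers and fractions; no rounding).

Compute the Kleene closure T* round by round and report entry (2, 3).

D(0):
  [∞, 51, -∞]
  [70, ∞, 4]
  [99, -∞, ∞]
D(1):
  [∞, 51, -∞]
  [70, ∞, 4]
  [99, 51, ∞]
D(2):
  [∞, 51, 4]
  [70, ∞, 4]
  [99, 51, ∞]
D(3):
  [∞, 51, 4]
  [70, ∞, 4]
  [99, 51, ∞]
Answer: T*[2][3] = 4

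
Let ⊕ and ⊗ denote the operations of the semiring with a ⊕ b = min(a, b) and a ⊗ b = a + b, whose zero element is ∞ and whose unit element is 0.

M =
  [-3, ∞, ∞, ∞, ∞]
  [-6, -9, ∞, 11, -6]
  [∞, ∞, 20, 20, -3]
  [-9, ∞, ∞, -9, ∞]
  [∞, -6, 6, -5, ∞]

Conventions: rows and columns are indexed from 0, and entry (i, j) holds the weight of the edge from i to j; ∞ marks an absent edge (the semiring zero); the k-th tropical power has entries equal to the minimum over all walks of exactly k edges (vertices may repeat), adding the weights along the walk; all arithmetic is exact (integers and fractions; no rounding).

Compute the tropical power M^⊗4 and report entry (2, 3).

M^⊗2:
  [-6, ∞, ∞, ∞, ∞]
  [-15, -18, 0, -11, -15]
  [11, -9, 3, -8, 17]
  [-18, ∞, ∞, -18, ∞]
  [-14, -15, 26, -14, -12]
M^⊗3:
  [-9, ∞, ∞, ∞, ∞]
  [-24, -27, -9, -20, -24]
  [-17, -18, 23, -17, -15]
  [-27, ∞, ∞, -27, ∞]
  [-23, -24, -6, -23, -21]
M^⊗4:
  [-12, ∞, ∞, ∞, ∞]
  [-33, -36, -18, -29, -33]
  [-26, -27, -9, -26, -24]
  [-36, ∞, ∞, -36, ∞]
  [-32, -33, -15, -32, -30]
Key observation: the optimum is the walk 2->4->3->3->3, with weight (-3) + (-5) + (-9) + (-9) = -26.
Optimal value attained by: walk 2->4->3->3->3.
Answer: (M^⊗4)[2][3] = -26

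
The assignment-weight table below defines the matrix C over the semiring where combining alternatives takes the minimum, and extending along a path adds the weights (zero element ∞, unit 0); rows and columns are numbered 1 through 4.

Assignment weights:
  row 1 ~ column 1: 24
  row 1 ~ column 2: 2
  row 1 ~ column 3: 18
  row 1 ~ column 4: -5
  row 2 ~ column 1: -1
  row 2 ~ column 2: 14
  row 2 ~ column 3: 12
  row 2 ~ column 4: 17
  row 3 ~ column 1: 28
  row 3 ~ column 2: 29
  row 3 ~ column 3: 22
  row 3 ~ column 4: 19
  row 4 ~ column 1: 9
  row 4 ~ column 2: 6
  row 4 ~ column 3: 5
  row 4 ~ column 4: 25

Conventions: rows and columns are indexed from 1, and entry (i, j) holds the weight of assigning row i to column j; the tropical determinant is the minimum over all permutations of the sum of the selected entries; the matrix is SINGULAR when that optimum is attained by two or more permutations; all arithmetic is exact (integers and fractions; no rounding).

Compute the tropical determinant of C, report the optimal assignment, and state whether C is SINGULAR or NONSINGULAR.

σ = (1, 2, 3, 4): 24 + 14 + 22 + 25 = 85
σ = (1, 2, 4, 3): 24 + 14 + 19 + 5 = 62
σ = (1, 3, 2, 4): 24 + 12 + 29 + 25 = 90
σ = (1, 3, 4, 2): 24 + 12 + 19 + 6 = 61
σ = (1, 4, 2, 3): 24 + 17 + 29 + 5 = 75
σ = (1, 4, 3, 2): 24 + 17 + 22 + 6 = 69
σ = (2, 1, 3, 4): 2 + (-1) + 22 + 25 = 48
σ = (2, 1, 4, 3): 2 + (-1) + 19 + 5 = 25
σ = (2, 3, 1, 4): 2 + 12 + 28 + 25 = 67
σ = (2, 3, 4, 1): 2 + 12 + 19 + 9 = 42
σ = (2, 4, 1, 3): 2 + 17 + 28 + 5 = 52
σ = (2, 4, 3, 1): 2 + 17 + 22 + 9 = 50
σ = (3, 1, 2, 4): 18 + (-1) + 29 + 25 = 71
σ = (3, 1, 4, 2): 18 + (-1) + 19 + 6 = 42
σ = (3, 2, 1, 4): 18 + 14 + 28 + 25 = 85
σ = (3, 2, 4, 1): 18 + 14 + 19 + 9 = 60
σ = (3, 4, 1, 2): 18 + 17 + 28 + 6 = 69
σ = (3, 4, 2, 1): 18 + 17 + 29 + 9 = 73
σ = (4, 1, 2, 3): (-5) + (-1) + 29 + 5 = 28
σ = (4, 1, 3, 2): (-5) + (-1) + 22 + 6 = 22
σ = (4, 2, 1, 3): (-5) + 14 + 28 + 5 = 42
σ = (4, 2, 3, 1): (-5) + 14 + 22 + 9 = 40
σ = (4, 3, 1, 2): (-5) + 12 + 28 + 6 = 41
σ = (4, 3, 2, 1): (-5) + 12 + 29 + 9 = 45
Optimal value attained by: σ = (4, 1, 3, 2).
Answer: det⊕(C) = 22; verdict: NONSINGULAR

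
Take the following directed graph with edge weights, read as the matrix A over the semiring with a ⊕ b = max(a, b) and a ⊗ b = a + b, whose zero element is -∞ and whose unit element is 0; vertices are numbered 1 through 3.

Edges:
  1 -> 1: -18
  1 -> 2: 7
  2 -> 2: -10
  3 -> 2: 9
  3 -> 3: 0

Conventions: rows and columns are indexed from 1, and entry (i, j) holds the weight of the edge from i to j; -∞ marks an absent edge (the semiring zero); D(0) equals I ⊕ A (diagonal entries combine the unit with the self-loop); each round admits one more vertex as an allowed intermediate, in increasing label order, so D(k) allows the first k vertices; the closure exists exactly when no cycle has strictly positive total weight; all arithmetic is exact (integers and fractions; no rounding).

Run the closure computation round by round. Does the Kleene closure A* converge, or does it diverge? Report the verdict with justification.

D(0):
  [0, 7, -∞]
  [-∞, 0, -∞]
  [-∞, 9, 0]
D(1):
  [0, 7, -∞]
  [-∞, 0, -∞]
  [-∞, 9, 0]
D(2):
  [0, 7, -∞]
  [-∞, 0, -∞]
  [-∞, 9, 0]
D(3):
  [0, 7, -∞]
  [-∞, 0, -∞]
  [-∞, 9, 0]
Key observation: every diagonal entry stays at the unit through all rounds, so no improving cycle exists.
Answer: CONVERGES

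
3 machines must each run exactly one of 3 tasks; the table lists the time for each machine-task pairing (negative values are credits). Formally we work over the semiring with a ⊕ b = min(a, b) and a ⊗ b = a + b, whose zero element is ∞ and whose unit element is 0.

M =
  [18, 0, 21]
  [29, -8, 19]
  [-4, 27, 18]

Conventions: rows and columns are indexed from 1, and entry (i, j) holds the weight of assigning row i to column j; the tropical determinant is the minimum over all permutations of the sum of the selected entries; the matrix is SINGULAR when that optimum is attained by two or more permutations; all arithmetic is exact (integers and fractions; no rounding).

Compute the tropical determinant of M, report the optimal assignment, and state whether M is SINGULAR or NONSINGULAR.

σ = (1, 2, 3): 18 + (-8) + 18 = 28
σ = (1, 3, 2): 18 + 19 + 27 = 64
σ = (2, 1, 3): 0 + 29 + 18 = 47
σ = (2, 3, 1): 0 + 19 + (-4) = 15
σ = (3, 1, 2): 21 + 29 + 27 = 77
σ = (3, 2, 1): 21 + (-8) + (-4) = 9
Optimal value attained by: σ = (3, 2, 1).
Answer: det⊕(M) = 9; verdict: NONSINGULAR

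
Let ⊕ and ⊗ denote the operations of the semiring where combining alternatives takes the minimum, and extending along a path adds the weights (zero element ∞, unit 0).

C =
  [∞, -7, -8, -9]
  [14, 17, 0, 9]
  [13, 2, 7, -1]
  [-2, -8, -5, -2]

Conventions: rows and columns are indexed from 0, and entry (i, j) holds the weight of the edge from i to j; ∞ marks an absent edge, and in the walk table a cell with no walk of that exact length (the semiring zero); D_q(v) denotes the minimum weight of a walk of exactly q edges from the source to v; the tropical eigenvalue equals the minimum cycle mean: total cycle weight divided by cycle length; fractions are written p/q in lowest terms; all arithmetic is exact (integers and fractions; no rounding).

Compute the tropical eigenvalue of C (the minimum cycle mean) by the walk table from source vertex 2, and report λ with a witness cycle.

q=0: [∞, ∞, 0, ∞]
q=1: [13, 2, 7, -1]
q=2: [-3, -9, -6, -3]
q=3: [-5, -11, -11, -12]
q=4: [-14, -20, -17, -14]
Optimal cycle mean attained by: cycle 0->3->0, total (-9) + (-2), length 2.
Answer: λ = -11/2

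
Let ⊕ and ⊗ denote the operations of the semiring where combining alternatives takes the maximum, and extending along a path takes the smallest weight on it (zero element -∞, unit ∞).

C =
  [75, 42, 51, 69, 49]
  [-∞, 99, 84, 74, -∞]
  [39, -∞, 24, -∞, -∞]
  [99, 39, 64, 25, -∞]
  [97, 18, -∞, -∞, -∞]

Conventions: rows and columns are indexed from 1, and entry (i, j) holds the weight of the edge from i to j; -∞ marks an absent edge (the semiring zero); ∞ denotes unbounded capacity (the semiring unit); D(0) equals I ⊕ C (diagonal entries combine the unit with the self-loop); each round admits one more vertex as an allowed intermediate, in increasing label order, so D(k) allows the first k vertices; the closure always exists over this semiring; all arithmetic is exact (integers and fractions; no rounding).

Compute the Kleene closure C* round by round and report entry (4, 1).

D(0):
  [∞, 42, 51, 69, 49]
  [-∞, ∞, 84, 74, -∞]
  [39, -∞, ∞, -∞, -∞]
  [99, 39, 64, ∞, -∞]
  [97, 18, -∞, -∞, ∞]
D(1):
  [∞, 42, 51, 69, 49]
  [-∞, ∞, 84, 74, -∞]
  [39, 39, ∞, 39, 39]
  [99, 42, 64, ∞, 49]
  [97, 42, 51, 69, ∞]
D(2):
  [∞, 42, 51, 69, 49]
  [-∞, ∞, 84, 74, -∞]
  [39, 39, ∞, 39, 39]
  [99, 42, 64, ∞, 49]
  [97, 42, 51, 69, ∞]
D(3):
  [∞, 42, 51, 69, 49]
  [39, ∞, 84, 74, 39]
  [39, 39, ∞, 39, 39]
  [99, 42, 64, ∞, 49]
  [97, 42, 51, 69, ∞]
D(4):
  [∞, 42, 64, 69, 49]
  [74, ∞, 84, 74, 49]
  [39, 39, ∞, 39, 39]
  [99, 42, 64, ∞, 49]
  [97, 42, 64, 69, ∞]
D(5):
  [∞, 42, 64, 69, 49]
  [74, ∞, 84, 74, 49]
  [39, 39, ∞, 39, 39]
  [99, 42, 64, ∞, 49]
  [97, 42, 64, 69, ∞]
Answer: C*[4][1] = 99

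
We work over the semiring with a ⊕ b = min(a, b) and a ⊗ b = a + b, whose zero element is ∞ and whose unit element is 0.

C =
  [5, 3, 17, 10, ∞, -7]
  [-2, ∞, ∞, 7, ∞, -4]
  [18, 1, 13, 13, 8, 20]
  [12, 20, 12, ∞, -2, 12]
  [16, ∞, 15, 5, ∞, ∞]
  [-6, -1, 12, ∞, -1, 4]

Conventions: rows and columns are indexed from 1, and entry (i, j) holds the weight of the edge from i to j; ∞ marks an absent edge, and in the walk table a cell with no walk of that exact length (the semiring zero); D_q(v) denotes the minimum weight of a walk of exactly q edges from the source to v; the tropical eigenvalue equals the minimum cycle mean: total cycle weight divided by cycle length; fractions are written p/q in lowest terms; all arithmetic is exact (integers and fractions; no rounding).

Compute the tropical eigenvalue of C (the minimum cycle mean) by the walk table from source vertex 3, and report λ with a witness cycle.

q=0: [∞, ∞, 0, ∞, ∞, ∞]
q=1: [18, 1, 13, 13, 8, 20]
q=2: [-1, 14, 23, 8, 11, -3]
q=3: [-9, -4, 9, 9, -4, -8]
q=4: [-14, -9, 4, 1, -9, -16]
q=5: [-22, -17, -4, -4, -17, -21]
q=6: [-27, -22, -9, -12, -22, -29]
Optimal cycle mean attained by: cycle 1->6->1, total (-7) + (-6), length 2.
Answer: λ = -13/2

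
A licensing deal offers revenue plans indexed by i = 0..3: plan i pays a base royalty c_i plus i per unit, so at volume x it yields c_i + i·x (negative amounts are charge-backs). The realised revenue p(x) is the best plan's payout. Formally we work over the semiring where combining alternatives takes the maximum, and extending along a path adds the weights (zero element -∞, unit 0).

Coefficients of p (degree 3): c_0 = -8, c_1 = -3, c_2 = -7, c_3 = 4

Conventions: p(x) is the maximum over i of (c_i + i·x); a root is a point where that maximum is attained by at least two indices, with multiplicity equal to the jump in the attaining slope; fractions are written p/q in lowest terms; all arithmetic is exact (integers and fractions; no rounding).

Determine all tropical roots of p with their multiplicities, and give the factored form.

hull edge (i=0, c=-8) to (i=1, c=-3): slope 5, span 1
hull edge (i=1, c=-3) to (i=3, c=4): slope 7/2, span 2
Factored form: p(x) = 4 ⊗ (x ⊕ (-5)) ⊗ (x ⊕ (-7/2)) ⊗ (x ⊕ (-7/2))
Answer: roots = -5 (mult 1), -7/2 (mult 2)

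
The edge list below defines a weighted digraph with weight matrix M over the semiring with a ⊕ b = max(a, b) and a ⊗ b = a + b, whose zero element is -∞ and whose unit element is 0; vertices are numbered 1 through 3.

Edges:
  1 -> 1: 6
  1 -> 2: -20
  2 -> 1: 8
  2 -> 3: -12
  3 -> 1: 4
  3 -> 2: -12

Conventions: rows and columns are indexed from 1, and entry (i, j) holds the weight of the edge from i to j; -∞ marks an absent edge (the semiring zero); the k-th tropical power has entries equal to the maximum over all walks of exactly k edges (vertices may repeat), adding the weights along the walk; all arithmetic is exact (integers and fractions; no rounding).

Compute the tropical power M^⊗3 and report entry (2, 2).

M^⊗2:
  [12, -14, -32]
  [14, -12, -∞]
  [10, -16, -24]
M^⊗3:
  [18, -8, -26]
  [20, -6, -24]
  [16, -10, -28]
Key observation: the optimum is the walk 2->1->1->2, with weight 8 + 6 + (-20) = -6.
Optimal value attained by: walk 2->1->1->2.
Answer: (M^⊗3)[2][2] = -6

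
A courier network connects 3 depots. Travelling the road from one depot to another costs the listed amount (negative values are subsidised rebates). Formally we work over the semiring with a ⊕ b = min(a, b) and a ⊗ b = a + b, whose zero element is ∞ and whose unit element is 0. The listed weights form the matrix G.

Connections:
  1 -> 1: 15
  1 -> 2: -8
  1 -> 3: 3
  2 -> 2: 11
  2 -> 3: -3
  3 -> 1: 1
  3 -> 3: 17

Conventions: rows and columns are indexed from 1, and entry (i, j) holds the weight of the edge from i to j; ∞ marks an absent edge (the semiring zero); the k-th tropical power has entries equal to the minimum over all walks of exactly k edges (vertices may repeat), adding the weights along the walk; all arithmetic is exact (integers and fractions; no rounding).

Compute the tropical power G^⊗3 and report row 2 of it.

G^⊗2:
  [4, 3, -11]
  [-2, 22, 8]
  [16, -7, 4]
G^⊗3:
  [-10, -4, 0]
  [9, -10, 1]
  [5, 4, -10]
Answer: row 2 of G^⊗3 = [9, -10, 1]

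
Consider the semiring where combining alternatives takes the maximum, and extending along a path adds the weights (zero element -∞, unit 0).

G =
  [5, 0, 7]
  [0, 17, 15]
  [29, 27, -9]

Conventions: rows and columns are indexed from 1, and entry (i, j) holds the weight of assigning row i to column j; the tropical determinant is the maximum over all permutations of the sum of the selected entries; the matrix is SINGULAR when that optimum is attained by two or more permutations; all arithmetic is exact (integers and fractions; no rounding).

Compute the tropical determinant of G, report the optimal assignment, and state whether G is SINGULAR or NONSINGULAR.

σ = (1, 2, 3): 5 + 17 + (-9) = 13
σ = (1, 3, 2): 5 + 15 + 27 = 47
σ = (2, 1, 3): 0 + 0 + (-9) = -9
σ = (2, 3, 1): 0 + 15 + 29 = 44
σ = (3, 1, 2): 7 + 0 + 27 = 34
σ = (3, 2, 1): 7 + 17 + 29 = 53
Optimal value attained by: σ = (3, 2, 1).
Answer: det⊕(G) = 53; verdict: NONSINGULAR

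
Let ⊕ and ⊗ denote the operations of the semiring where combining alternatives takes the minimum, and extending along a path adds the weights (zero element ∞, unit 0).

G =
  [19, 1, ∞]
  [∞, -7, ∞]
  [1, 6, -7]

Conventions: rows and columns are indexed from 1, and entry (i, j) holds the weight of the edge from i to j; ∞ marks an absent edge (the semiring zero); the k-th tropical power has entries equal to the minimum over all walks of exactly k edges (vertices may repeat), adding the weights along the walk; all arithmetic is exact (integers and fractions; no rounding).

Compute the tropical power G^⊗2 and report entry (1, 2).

G^⊗2:
  [38, -6, ∞]
  [∞, -14, ∞]
  [-6, -1, -14]
Key observation: the optimum is the walk 1->2->2, with weight 1 + (-7) = -6.
Optimal value attained by: walk 1->2->2.
Answer: (G^⊗2)[1][2] = -6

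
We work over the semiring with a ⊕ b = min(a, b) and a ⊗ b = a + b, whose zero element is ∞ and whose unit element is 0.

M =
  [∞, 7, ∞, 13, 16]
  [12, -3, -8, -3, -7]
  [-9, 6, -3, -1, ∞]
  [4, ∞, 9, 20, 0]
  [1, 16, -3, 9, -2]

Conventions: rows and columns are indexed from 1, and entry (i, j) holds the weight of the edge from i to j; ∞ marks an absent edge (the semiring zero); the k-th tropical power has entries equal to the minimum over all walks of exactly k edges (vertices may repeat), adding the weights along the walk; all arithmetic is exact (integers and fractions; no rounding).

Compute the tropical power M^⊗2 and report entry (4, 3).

M^⊗2:
  [17, 4, -1, 4, 0]
  [-17, -6, -11, -9, -10]
  [-12, -2, -6, -4, -1]
  [0, 11, -3, 8, -2]
  [-12, 3, -6, -4, -4]
Key observation: the optimum is the walk 4->5->3, with weight 0 + (-3) = -3.
Optimal value attained by: walk 4->5->3.
Answer: (M^⊗2)[4][3] = -3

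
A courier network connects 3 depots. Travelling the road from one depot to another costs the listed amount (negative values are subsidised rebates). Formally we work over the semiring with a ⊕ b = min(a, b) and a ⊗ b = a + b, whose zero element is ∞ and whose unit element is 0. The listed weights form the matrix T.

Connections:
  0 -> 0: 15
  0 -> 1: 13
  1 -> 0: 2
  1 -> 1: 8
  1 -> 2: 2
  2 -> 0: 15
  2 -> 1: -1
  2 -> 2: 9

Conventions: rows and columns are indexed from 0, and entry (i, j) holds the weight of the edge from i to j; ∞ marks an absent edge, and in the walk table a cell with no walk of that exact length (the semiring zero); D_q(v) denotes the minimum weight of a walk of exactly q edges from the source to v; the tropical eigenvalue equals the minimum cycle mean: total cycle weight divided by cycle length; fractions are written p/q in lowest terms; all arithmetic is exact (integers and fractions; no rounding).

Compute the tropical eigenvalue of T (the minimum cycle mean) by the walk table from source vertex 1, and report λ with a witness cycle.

q=0: [∞, 0, ∞]
q=1: [2, 8, 2]
q=2: [10, 1, 10]
q=3: [3, 9, 3]
Optimal cycle mean attained by: cycle 1->2->1, total 2 + (-1), length 2.
Answer: λ = 1/2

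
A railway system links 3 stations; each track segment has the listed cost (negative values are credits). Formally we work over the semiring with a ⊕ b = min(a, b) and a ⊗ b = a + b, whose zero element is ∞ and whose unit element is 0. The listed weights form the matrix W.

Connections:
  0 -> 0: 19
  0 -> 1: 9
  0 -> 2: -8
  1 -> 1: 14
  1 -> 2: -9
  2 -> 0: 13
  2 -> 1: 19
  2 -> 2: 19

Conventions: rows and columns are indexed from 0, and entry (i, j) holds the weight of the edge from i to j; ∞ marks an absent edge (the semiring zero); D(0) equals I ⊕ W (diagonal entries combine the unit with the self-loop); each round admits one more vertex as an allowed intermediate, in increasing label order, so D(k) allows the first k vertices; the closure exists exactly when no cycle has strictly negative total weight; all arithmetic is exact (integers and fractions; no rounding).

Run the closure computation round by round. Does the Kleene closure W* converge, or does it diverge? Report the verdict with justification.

D(0):
  [0, 9, -8]
  [∞, 0, -9]
  [13, 19, 0]
D(1):
  [0, 9, -8]
  [∞, 0, -9]
  [13, 19, 0]
D(2):
  [0, 9, -8]
  [∞, 0, -9]
  [13, 19, 0]
D(3):
  [0, 9, -8]
  [4, 0, -9]
  [13, 19, 0]
Key observation: every diagonal entry stays at the unit through all rounds, so no improving cycle exists.
Answer: CONVERGES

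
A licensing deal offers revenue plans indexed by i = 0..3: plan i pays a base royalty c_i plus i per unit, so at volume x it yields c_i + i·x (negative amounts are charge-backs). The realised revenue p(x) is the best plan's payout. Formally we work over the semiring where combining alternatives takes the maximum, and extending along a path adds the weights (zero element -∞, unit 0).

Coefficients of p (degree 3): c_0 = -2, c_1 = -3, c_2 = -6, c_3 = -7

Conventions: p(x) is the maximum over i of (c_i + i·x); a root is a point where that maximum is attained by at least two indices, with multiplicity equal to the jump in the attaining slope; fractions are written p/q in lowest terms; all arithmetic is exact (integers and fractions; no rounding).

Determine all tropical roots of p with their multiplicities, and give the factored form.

hull edge (i=0, c=-2) to (i=1, c=-3): slope -1, span 1
hull edge (i=1, c=-3) to (i=3, c=-7): slope -2, span 2
Factored form: p(x) = -7 ⊗ (x ⊕ 1) ⊗ (x ⊕ 2) ⊗ (x ⊕ 2)
Answer: roots = 1 (mult 1), 2 (mult 2)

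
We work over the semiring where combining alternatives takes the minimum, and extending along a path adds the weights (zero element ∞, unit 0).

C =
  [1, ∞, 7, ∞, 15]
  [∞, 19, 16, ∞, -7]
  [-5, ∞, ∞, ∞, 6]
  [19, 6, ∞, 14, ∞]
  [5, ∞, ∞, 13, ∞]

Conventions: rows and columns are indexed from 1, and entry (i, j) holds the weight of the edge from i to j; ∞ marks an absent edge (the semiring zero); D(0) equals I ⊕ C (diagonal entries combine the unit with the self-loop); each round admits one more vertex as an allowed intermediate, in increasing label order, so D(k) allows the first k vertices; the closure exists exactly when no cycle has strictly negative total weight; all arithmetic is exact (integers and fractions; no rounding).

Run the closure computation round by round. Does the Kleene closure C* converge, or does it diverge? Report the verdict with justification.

D(0):
  [0, ∞, 7, ∞, 15]
  [∞, 0, 16, ∞, -7]
  [-5, ∞, 0, ∞, 6]
  [19, 6, ∞, 0, ∞]
  [5, ∞, ∞, 13, 0]
D(1):
  [0, ∞, 7, ∞, 15]
  [∞, 0, 16, ∞, -7]
  [-5, ∞, 0, ∞, 6]
  [19, 6, 26, 0, 34]
  [5, ∞, 12, 13, 0]
D(2):
  [0, ∞, 7, ∞, 15]
  [∞, 0, 16, ∞, -7]
  [-5, ∞, 0, ∞, 6]
  [19, 6, 22, 0, -1]
  [5, ∞, 12, 13, 0]
D(3):
  [0, ∞, 7, ∞, 13]
  [11, 0, 16, ∞, -7]
  [-5, ∞, 0, ∞, 6]
  [17, 6, 22, 0, -1]
  [5, ∞, 12, 13, 0]
D(4):
  [0, ∞, 7, ∞, 13]
  [11, 0, 16, ∞, -7]
  [-5, ∞, 0, ∞, 6]
  [17, 6, 22, 0, -1]
  [5, 19, 12, 13, 0]
D(5):
  [0, 32, 7, 26, 13]
  [-2, 0, 5, 6, -7]
  [-5, 25, 0, 19, 6]
  [4, 6, 11, 0, -1]
  [5, 19, 12, 13, 0]
Key observation: every diagonal entry stays at the unit through all rounds, so no improving cycle exists.
Answer: CONVERGES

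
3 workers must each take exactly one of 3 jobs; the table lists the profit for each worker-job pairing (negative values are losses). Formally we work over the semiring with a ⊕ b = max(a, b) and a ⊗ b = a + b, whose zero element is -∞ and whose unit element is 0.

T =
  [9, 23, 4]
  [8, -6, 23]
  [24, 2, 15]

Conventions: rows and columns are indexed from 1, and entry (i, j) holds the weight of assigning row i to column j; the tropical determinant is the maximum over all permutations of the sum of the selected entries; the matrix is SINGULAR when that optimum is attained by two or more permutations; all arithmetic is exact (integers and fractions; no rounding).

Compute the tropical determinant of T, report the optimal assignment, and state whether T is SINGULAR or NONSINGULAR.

σ = (1, 2, 3): 9 + (-6) + 15 = 18
σ = (1, 3, 2): 9 + 23 + 2 = 34
σ = (2, 1, 3): 23 + 8 + 15 = 46
σ = (2, 3, 1): 23 + 23 + 24 = 70
σ = (3, 1, 2): 4 + 8 + 2 = 14
σ = (3, 2, 1): 4 + (-6) + 24 = 22
Optimal value attained by: σ = (2, 3, 1).
Answer: det⊕(T) = 70; verdict: NONSINGULAR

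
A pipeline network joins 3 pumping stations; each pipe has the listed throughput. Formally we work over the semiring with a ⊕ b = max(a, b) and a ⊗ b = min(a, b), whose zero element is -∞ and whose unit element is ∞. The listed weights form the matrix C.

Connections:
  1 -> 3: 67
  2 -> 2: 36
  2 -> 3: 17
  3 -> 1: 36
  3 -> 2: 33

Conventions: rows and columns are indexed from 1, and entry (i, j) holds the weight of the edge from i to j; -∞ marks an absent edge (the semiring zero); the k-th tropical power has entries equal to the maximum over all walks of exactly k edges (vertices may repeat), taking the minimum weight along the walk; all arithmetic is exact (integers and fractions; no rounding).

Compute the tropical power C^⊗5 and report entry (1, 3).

C^⊗2:
  [36, 33, -∞]
  [17, 36, 17]
  [-∞, 33, 36]
C^⊗3:
  [-∞, 33, 36]
  [17, 36, 17]
  [36, 33, 17]
C^⊗4:
  [36, 33, 17]
  [17, 36, 17]
  [17, 33, 36]
C^⊗5:
  [17, 33, 36]
  [17, 36, 17]
  [36, 33, 17]
Key observation: the optimum is the walk 1->3->1->3->1->3, with weight 67 min 36 min 67 min 36 min 67 = 36.
Optimal value attained by: walk 1->3->1->3->1->3.
Answer: (C^⊗5)[1][3] = 36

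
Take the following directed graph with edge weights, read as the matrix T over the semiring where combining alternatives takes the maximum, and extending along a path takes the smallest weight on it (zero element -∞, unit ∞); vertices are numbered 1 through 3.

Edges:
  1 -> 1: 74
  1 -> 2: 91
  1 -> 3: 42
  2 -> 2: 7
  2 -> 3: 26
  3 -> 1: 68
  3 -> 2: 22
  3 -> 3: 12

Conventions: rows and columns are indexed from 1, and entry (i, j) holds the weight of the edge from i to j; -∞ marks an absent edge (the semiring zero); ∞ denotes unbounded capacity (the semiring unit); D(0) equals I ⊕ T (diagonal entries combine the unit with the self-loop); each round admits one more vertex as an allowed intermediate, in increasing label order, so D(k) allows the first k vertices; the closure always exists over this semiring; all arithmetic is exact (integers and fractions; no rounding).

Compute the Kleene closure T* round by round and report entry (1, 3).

D(0):
  [∞, 91, 42]
  [-∞, ∞, 26]
  [68, 22, ∞]
D(1):
  [∞, 91, 42]
  [-∞, ∞, 26]
  [68, 68, ∞]
D(2):
  [∞, 91, 42]
  [-∞, ∞, 26]
  [68, 68, ∞]
D(3):
  [∞, 91, 42]
  [26, ∞, 26]
  [68, 68, ∞]
Answer: T*[1][3] = 42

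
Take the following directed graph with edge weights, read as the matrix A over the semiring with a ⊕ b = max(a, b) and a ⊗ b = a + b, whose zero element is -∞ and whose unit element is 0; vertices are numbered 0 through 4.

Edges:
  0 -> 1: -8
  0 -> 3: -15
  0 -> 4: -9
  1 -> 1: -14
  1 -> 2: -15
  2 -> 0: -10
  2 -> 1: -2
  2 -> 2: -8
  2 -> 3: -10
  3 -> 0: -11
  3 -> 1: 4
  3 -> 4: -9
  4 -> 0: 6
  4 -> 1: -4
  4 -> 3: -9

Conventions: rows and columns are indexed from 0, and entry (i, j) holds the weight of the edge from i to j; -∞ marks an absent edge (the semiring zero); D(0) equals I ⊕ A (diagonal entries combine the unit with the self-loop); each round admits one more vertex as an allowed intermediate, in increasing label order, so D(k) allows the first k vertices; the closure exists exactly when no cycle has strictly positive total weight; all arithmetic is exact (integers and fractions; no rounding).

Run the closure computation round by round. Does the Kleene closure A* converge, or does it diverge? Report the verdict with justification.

D(0):
  [0, -8, -∞, -15, -9]
  [-∞, 0, -15, -∞, -∞]
  [-10, -2, 0, -10, -∞]
  [-11, 4, -∞, 0, -9]
  [6, -4, -∞, -9, 0]
D(1):
  [0, -8, -∞, -15, -9]
  [-∞, 0, -15, -∞, -∞]
  [-10, -2, 0, -10, -19]
  [-11, 4, -∞, 0, -9]
  [6, -2, -∞, -9, 0]
D(2):
  [0, -8, -23, -15, -9]
  [-∞, 0, -15, -∞, -∞]
  [-10, -2, 0, -10, -19]
  [-11, 4, -11, 0, -9]
  [6, -2, -17, -9, 0]
D(3):
  [0, -8, -23, -15, -9]
  [-25, 0, -15, -25, -34]
  [-10, -2, 0, -10, -19]
  [-11, 4, -11, 0, -9]
  [6, -2, -17, -9, 0]
D(4):
  [0, -8, -23, -15, -9]
  [-25, 0, -15, -25, -34]
  [-10, -2, 0, -10, -19]
  [-11, 4, -11, 0, -9]
  [6, -2, -17, -9, 0]
D(5):
  [0, -8, -23, -15, -9]
  [-25, 0, -15, -25, -34]
  [-10, -2, 0, -10, -19]
  [-3, 4, -11, 0, -9]
  [6, -2, -17, -9, 0]
Key observation: every diagonal entry stays at the unit through all rounds, so no improving cycle exists.
Answer: CONVERGES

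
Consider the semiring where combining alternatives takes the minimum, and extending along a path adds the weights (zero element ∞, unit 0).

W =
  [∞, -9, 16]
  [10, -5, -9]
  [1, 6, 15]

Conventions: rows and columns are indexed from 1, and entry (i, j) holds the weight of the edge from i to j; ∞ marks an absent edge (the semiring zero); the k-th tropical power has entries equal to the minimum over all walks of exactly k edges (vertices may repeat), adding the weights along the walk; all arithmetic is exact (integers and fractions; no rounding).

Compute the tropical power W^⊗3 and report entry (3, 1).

W^⊗2:
  [1, -14, -18]
  [-8, -10, -14]
  [16, -8, -3]
W^⊗3:
  [-17, -19, -23]
  [-13, -17, -19]
  [-2, -13, -17]
Key observation: the optimum is the walk 3->2->3->1, with weight 6 + (-9) + 1 = -2.
Optimal value attained by: walk 3->2->3->1.
Answer: (W^⊗3)[3][1] = -2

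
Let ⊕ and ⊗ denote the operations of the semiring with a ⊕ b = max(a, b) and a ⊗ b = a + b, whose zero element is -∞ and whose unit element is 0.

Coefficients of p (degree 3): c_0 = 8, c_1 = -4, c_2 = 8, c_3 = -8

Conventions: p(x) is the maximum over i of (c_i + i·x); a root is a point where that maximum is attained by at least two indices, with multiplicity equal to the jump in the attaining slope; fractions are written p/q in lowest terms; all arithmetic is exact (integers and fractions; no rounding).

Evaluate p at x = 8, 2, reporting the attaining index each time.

p(8) = max(8+0·8=8, -4+1·8=4, 8+2·8=24, -8+3·8=16) = 24 (attained by i=2)
p(2) = max(8+0·2=8, -4+1·2=-2, 8+2·2=12, -8+3·2=-2) = 12 (attained by i=2)
Answer: p(8) = 24; p(2) = 12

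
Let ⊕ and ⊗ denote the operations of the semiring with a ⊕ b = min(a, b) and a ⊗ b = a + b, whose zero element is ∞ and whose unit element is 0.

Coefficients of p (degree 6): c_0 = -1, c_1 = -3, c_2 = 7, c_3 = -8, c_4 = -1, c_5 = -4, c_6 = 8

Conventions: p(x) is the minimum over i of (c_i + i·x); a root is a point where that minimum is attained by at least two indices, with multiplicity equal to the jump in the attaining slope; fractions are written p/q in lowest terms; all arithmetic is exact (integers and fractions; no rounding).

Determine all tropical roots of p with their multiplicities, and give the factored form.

hull edge (i=0, c=-1) to (i=3, c=-8): slope -7/3, span 3
hull edge (i=3, c=-8) to (i=5, c=-4): slope 2, span 2
hull edge (i=5, c=-4) to (i=6, c=8): slope 12, span 1
Factored form: p(x) = 8 ⊗ (x ⊕ (-12)) ⊗ (x ⊕ (-2)) ⊗ (x ⊕ (-2)) ⊗ (x ⊕ 7/3) ⊗ (x ⊕ 7/3) ⊗ (x ⊕ 7/3)
Answer: roots = -12 (mult 1), -2 (mult 2), 7/3 (mult 3)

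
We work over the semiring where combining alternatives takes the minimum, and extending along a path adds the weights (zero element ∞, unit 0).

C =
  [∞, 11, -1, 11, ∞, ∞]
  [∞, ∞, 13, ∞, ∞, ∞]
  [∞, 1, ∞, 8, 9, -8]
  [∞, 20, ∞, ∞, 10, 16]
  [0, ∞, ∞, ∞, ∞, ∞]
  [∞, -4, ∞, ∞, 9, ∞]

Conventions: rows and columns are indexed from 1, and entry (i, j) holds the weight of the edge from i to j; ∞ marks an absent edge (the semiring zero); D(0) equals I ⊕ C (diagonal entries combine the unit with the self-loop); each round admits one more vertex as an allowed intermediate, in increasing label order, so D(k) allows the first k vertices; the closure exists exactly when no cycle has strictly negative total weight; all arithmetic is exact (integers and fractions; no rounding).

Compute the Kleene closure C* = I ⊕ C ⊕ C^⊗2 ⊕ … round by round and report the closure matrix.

D(0):
  [0, 11, -1, 11, ∞, ∞]
  [∞, 0, 13, ∞, ∞, ∞]
  [∞, 1, 0, 8, 9, -8]
  [∞, 20, ∞, 0, 10, 16]
  [0, ∞, ∞, ∞, 0, ∞]
  [∞, -4, ∞, ∞, 9, 0]
D(1):
  [0, 11, -1, 11, ∞, ∞]
  [∞, 0, 13, ∞, ∞, ∞]
  [∞, 1, 0, 8, 9, -8]
  [∞, 20, ∞, 0, 10, 16]
  [0, 11, -1, 11, 0, ∞]
  [∞, -4, ∞, ∞, 9, 0]
D(2):
  [0, 11, -1, 11, ∞, ∞]
  [∞, 0, 13, ∞, ∞, ∞]
  [∞, 1, 0, 8, 9, -8]
  [∞, 20, 33, 0, 10, 16]
  [0, 11, -1, 11, 0, ∞]
  [∞, -4, 9, ∞, 9, 0]
D(3):
  [0, 0, -1, 7, 8, -9]
  [∞, 0, 13, 21, 22, 5]
  [∞, 1, 0, 8, 9, -8]
  [∞, 20, 33, 0, 10, 16]
  [0, 0, -1, 7, 0, -9]
  [∞, -4, 9, 17, 9, 0]
D(4):
  [0, 0, -1, 7, 8, -9]
  [∞, 0, 13, 21, 22, 5]
  [∞, 1, 0, 8, 9, -8]
  [∞, 20, 33, 0, 10, 16]
  [0, 0, -1, 7, 0, -9]
  [∞, -4, 9, 17, 9, 0]
D(5):
  [0, 0, -1, 7, 8, -9]
  [22, 0, 13, 21, 22, 5]
  [9, 1, 0, 8, 9, -8]
  [10, 10, 9, 0, 10, 1]
  [0, 0, -1, 7, 0, -9]
  [9, -4, 8, 16, 9, 0]
D(6):
  [0, -13, -1, 7, 0, -9]
  [14, 0, 13, 21, 14, 5]
  [1, -12, 0, 8, 1, -8]
  [10, -3, 9, 0, 10, 1]
  [0, -13, -1, 7, 0, -9]
  [9, -4, 8, 16, 9, 0]
Answer: C* = [[0, -13, -1, 7, 0, -9], [14, 0, 13, 21, 14, 5], [1, -12, 0, 8, 1, -8], [10, -3, 9, 0, 10, 1], [0, -13, -1, 7, 0, -9], [9, -4, 8, 16, 9, 0]]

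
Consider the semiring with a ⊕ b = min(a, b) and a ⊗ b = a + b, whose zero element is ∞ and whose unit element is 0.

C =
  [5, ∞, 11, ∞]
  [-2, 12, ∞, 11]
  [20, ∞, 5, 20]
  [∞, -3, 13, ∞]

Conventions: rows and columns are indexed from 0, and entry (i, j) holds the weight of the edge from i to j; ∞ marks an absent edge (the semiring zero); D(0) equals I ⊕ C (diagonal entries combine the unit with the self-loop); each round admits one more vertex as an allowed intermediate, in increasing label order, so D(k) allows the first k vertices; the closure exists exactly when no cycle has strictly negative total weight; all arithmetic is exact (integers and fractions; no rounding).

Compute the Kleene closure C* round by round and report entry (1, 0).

D(0):
  [0, ∞, 11, ∞]
  [-2, 0, ∞, 11]
  [20, ∞, 0, 20]
  [∞, -3, 13, 0]
D(1):
  [0, ∞, 11, ∞]
  [-2, 0, 9, 11]
  [20, ∞, 0, 20]
  [∞, -3, 13, 0]
D(2):
  [0, ∞, 11, ∞]
  [-2, 0, 9, 11]
  [20, ∞, 0, 20]
  [-5, -3, 6, 0]
D(3):
  [0, ∞, 11, 31]
  [-2, 0, 9, 11]
  [20, ∞, 0, 20]
  [-5, -3, 6, 0]
D(4):
  [0, 28, 11, 31]
  [-2, 0, 9, 11]
  [15, 17, 0, 20]
  [-5, -3, 6, 0]
Answer: C*[1][0] = -2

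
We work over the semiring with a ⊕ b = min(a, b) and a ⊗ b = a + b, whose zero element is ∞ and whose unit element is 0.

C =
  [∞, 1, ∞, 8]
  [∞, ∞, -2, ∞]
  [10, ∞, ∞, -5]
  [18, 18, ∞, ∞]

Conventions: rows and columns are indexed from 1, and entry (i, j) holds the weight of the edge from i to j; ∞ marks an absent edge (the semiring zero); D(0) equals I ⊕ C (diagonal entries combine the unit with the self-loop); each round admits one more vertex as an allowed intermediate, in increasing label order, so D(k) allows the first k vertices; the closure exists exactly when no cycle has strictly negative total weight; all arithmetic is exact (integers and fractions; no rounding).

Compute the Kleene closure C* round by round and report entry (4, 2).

D(0):
  [0, 1, ∞, 8]
  [∞, 0, -2, ∞]
  [10, ∞, 0, -5]
  [18, 18, ∞, 0]
D(1):
  [0, 1, ∞, 8]
  [∞, 0, -2, ∞]
  [10, 11, 0, -5]
  [18, 18, ∞, 0]
D(2):
  [0, 1, -1, 8]
  [∞, 0, -2, ∞]
  [10, 11, 0, -5]
  [18, 18, 16, 0]
D(3):
  [0, 1, -1, -6]
  [8, 0, -2, -7]
  [10, 11, 0, -5]
  [18, 18, 16, 0]
D(4):
  [0, 1, -1, -6]
  [8, 0, -2, -7]
  [10, 11, 0, -5]
  [18, 18, 16, 0]
Answer: C*[4][2] = 18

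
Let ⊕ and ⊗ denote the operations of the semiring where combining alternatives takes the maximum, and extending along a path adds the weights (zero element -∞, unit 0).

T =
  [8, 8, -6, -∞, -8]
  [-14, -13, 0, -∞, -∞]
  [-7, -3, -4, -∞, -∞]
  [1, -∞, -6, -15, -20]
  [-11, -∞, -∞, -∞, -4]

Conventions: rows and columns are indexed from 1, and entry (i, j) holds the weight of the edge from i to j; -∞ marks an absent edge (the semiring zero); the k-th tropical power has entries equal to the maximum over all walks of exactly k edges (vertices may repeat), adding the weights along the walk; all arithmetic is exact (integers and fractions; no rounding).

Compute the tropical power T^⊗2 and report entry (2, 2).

T^⊗2:
  [16, 16, 8, -∞, 0]
  [-6, -3, -4, -∞, -22]
  [1, 1, -3, -∞, -15]
  [9, 9, -5, -30, -7]
  [-3, -3, -17, -∞, -8]
Key observation: the optimum is the walk 2->3->2, with weight 0 + (-3) = -3.
Optimal value attained by: walk 2->3->2.
Answer: (T^⊗2)[2][2] = -3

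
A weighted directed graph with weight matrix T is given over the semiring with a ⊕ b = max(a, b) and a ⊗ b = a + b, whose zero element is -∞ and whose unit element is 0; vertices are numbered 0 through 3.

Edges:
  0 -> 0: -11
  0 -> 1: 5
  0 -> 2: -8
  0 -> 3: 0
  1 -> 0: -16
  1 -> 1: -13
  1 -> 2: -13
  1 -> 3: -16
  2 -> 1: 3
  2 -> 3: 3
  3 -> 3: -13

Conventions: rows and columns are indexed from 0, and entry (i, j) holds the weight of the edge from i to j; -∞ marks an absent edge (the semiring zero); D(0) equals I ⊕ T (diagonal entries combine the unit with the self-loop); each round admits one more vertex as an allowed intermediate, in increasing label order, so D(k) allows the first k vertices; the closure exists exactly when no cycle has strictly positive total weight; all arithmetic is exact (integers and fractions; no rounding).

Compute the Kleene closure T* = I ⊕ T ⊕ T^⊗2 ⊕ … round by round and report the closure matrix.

D(0):
  [0, 5, -8, 0]
  [-16, 0, -13, -16]
  [-∞, 3, 0, 3]
  [-∞, -∞, -∞, 0]
D(1):
  [0, 5, -8, 0]
  [-16, 0, -13, -16]
  [-∞, 3, 0, 3]
  [-∞, -∞, -∞, 0]
D(2):
  [0, 5, -8, 0]
  [-16, 0, -13, -16]
  [-13, 3, 0, 3]
  [-∞, -∞, -∞, 0]
D(3):
  [0, 5, -8, 0]
  [-16, 0, -13, -10]
  [-13, 3, 0, 3]
  [-∞, -∞, -∞, 0]
D(4):
  [0, 5, -8, 0]
  [-16, 0, -13, -10]
  [-13, 3, 0, 3]
  [-∞, -∞, -∞, 0]
Answer: T* = [[0, 5, -8, 0], [-16, 0, -13, -10], [-13, 3, 0, 3], [-∞, -∞, -∞, 0]]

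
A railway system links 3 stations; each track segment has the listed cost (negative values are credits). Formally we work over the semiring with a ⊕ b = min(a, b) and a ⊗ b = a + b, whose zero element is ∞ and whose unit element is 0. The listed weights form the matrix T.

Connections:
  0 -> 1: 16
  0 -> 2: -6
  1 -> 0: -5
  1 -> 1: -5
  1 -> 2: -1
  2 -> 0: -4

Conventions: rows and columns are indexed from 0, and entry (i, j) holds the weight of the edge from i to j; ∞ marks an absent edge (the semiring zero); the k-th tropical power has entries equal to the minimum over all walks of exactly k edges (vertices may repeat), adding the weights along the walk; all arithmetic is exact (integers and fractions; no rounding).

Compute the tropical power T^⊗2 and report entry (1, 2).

T^⊗2:
  [-10, 11, 15]
  [-10, -10, -11]
  [∞, 12, -10]
Key observation: the optimum is the walk 1->0->2, with weight (-5) + (-6) = -11.
Optimal value attained by: walk 1->0->2.
Answer: (T^⊗2)[1][2] = -11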